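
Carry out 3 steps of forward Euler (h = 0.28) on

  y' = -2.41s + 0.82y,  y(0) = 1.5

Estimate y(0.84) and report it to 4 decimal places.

2.1784

Euler: y_{n+1} = y_n + h·f(s_n, y_n).
s=0.000000, y=1.500000: f=1.230000 → y ← 1.500000 + 0.28·1.230000 = 1.844400
s=0.280000, y=1.844400: f=0.837608 → y ← 1.844400 + 0.28·0.837608 = 2.078930
s=0.560000, y=2.078930: f=0.355123 → y ← 2.078930 + 0.28·0.355123 = 2.178365
y(0.84) ≈ 2.1784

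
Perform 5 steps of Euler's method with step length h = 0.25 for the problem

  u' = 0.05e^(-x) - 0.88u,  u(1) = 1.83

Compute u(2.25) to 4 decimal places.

0.5368

Euler: u_{n+1} = u_n + h·f(x_n, u_n).
x=1.000000, u=1.830000: f=-1.592006 → u ← 1.830000 + 0.25·(-1.592006) = 1.431998
x=1.250000, u=1.431998: f=-1.245833 → u ← 1.431998 + 0.25·(-1.245833) = 1.120540
x=1.500000, u=1.120540: f=-0.974919 → u ← 1.120540 + 0.25·(-0.974919) = 0.876810
x=1.750000, u=0.876810: f=-0.762904 → u ← 0.876810 + 0.25·(-0.762904) = 0.686084
x=2.000000, u=0.686084: f=-0.596987 → u ← 0.686084 + 0.25·(-0.596987) = 0.536837
u(2.25) ≈ 0.5368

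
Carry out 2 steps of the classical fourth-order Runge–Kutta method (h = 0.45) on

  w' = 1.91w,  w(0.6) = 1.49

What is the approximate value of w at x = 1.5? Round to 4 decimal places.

RK4: k1 = f(x_n, w_n); k2 = f(x_n + h/2, w_n + (h/2)·k1); k3 = f(x_n + h/2, w_n + (h/2)·k2); k4 = f(x_n + h, w_n + h·k3); w_{n+1} = w_n + (h/6)·(k1 + 2k2 + 2k3 + k4).
x=0.600000, w=1.490000:
  k1 = f(0.600000, 1.490000) = 2.845900
  k2 = f(0.825000, 2.130327) = 4.068926
  k3 = f(0.825000, 2.405508) = 4.594521
  k4 = f(1.050000, 3.557534) = 6.794891
  w ← 1.490000 + (0.45/6)·(k1 + 2k2 + 2k3 + k4) = 3.512576
x=1.050000, w=3.512576:
  k1 = f(1.050000, 3.512576) = 6.709021
  k2 = f(1.275000, 5.022106) = 9.592222
  k3 = f(1.275000, 5.670826) = 10.831278
  k4 = f(1.500000, 8.386651) = 16.018504
  w ← 3.512576 + (0.45/6)·(k1 + 2k2 + 2k3 + k4) = 8.280666
w(1.5) ≈ 8.2807

8.2807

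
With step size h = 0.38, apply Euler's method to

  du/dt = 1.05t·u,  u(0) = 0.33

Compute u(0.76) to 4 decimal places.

Euler: u_{n+1} = u_n + h·f(t_n, u_n).
t=0.000000, u=0.330000: f=0.000000 → u ← 0.330000 + 0.38·0.000000 = 0.330000
t=0.380000, u=0.330000: f=0.131670 → u ← 0.330000 + 0.38·0.131670 = 0.380035
u(0.76) ≈ 0.3800

0.3800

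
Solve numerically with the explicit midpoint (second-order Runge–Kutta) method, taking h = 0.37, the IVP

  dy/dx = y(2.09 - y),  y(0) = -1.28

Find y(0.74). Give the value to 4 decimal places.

-48.7234

Midpoint: k1 = f(x_n, y_n); k2 = f(x_n + h/2, y_n + (h/2)·k1); y_{n+1} = y_n + h·k2.
x=0.000000, y=-1.280000:
  k1 = f(0.000000, -1.280000) = -4.313600
  k2 = f(0.185000, -2.078016) = -8.661204
  y ← -1.280000 + 0.37·(-8.661204) = -4.484645
x=0.370000, y=-4.484645:
  k1 = f(0.370000, -4.484645) = -29.484954
  k2 = f(0.555000, -9.939362) = -119.564182
  y ← -4.484645 + 0.37·(-119.564182) = -48.723393
y(0.74) ≈ -48.7234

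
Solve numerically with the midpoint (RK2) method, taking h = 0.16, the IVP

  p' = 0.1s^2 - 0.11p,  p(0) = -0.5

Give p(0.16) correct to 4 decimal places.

Midpoint: k1 = f(s_n, p_n); k2 = f(s_n + h/2, p_n + (h/2)·k1); p_{n+1} = p_n + h·k2.
s=0.000000, p=-0.500000:
  k1 = f(0.000000, -0.500000) = 0.055000
  k2 = f(0.080000, -0.495600) = 0.055156
  p ← -0.500000 + 0.16·0.055156 = -0.491175
p(0.16) ≈ -0.4912

-0.4912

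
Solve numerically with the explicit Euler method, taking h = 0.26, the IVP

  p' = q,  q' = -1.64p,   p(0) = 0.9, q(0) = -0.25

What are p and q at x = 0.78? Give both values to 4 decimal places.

0.4129, -1.2756

Euler on (p,q): p_{n+1} = p_n + h·p', q_{n+1} = q_n + h·q'.
0.000000: (0.900000, -0.250000); f=(-0.250000, -1.476000) → (0.835000, -0.633760)
0.260000: (0.835000, -0.633760); f=(-0.633760, -1.369400) → (0.670222, -0.989804)
0.520000: (0.670222, -0.989804); f=(-0.989804, -1.099165) → (0.412873, -1.275587)
(p(0.78), q(0.78)) ≈ (0.4129, -1.2756)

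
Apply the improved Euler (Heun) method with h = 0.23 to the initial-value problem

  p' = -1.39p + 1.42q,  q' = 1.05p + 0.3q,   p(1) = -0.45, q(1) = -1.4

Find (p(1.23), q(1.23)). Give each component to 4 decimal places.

Heun on (p,q): k1 = f(x_n, state_n); k2 = f(x_n + h, state_n + h·k1); state_{n+1} = state_n + (h/2)·(k1 + k2).
1.000000: (-0.450000, -1.400000)
  k1 = (-1.362500, -0.892500)
  predictor → (-0.763375, -1.605275)
  k2 = (-1.218399, -1.283126)
  → (-0.746803, -1.650197)
(p(1.23), q(1.23)) ≈ (-0.7468, -1.6502)

-0.7468, -1.6502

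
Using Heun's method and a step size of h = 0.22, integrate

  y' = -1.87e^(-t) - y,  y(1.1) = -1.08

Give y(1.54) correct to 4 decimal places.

-0.8726

Heun: k1 = f(t_n, y_n); k2 = f(t_n + h, y_n + h·k1); y_{n+1} = y_n + (h/2)·(k1 + k2).
t=1.100000, y=-1.080000:
  k1 = f(1.100000, -1.080000) = 0.457531
  k2 = f(1.320000, -0.979343) = 0.479800
  y ← -1.080000 + (0.22/2)·(0.457531 + 0.479800) = -0.976894
t=1.320000, y=-0.976894:
  k1 = f(1.320000, -0.976894) = 0.477351
  k2 = f(1.540000, -0.871876) = 0.470984
  y ← -0.976894 + (0.22/2)·(0.477351 + 0.470984) = -0.872577
y(1.54) ≈ -0.8726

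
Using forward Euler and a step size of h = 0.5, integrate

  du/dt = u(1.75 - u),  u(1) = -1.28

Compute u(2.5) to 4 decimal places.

-83.9506

Euler: u_{n+1} = u_n + h·f(t_n, u_n).
t=1.000000, u=-1.280000: f=-3.878400 → u ← -1.280000 + 0.5·(-3.878400) = -3.219200
t=1.500000, u=-3.219200: f=-15.996849 → u ← -3.219200 + 0.5·(-15.996849) = -11.217624
t=2.000000, u=-11.217624: f=-145.465938 → u ← -11.217624 + 0.5·(-145.465938) = -83.950593
u(2.5) ≈ -83.9506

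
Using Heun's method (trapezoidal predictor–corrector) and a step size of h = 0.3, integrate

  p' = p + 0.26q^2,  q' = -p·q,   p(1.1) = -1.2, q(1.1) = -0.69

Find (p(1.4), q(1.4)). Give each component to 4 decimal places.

Heun on (p,q): k1 = f(x_n, state_n); k2 = f(x_n + h, state_n + h·k1); state_{n+1} = state_n + (h/2)·(k1 + k2).
1.100000: (-1.200000, -0.690000)
  k1 = (-1.076214, -0.828000)
  predictor → (-1.522864, -0.938400)
  k2 = (-1.293910, -1.429056)
  → (-1.555519, -1.028558)
(p(1.4), q(1.4)) ≈ (-1.5555, -1.0286)

-1.5555, -1.0286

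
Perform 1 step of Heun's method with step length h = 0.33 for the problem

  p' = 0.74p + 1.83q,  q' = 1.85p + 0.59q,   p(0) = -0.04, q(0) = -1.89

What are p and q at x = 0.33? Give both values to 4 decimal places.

-1.4502, -2.6720

Heun on (p,q): k1 = f(x_n, state_n); k2 = f(x_n + h, state_n + h·k1); state_{n+1} = state_n + (h/2)·(k1 + k2).
0.000000: (-0.040000, -1.890000)
  k1 = (-3.488300, -1.189100)
  predictor → (-1.191139, -2.282403)
  k2 = (-5.058240, -3.550225)
  → (-1.450179, -2.671989)
(p(0.33), q(0.33)) ≈ (-1.4502, -2.6720)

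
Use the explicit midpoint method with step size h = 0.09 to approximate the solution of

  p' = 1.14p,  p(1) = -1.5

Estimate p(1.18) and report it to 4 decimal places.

Midpoint: k1 = f(t_n, p_n); k2 = f(t_n + h/2, p_n + (h/2)·k1); p_{n+1} = p_n + h·k2.
t=1.000000, p=-1.500000:
  k1 = f(1.000000, -1.500000) = -1.710000
  k2 = f(1.045000, -1.576950) = -1.797723
  p ← -1.500000 + 0.09·(-1.797723) = -1.661795
t=1.090000, p=-1.661795:
  k1 = f(1.090000, -1.661795) = -1.894446
  k2 = f(1.135000, -1.747045) = -1.991631
  p ← -1.661795 + 0.09·(-1.991631) = -1.841042
p(1.18) ≈ -1.8410

-1.8410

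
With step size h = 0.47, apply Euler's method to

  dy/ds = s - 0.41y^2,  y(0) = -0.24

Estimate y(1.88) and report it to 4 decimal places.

1.0311

Euler: y_{n+1} = y_n + h·f(s_n, y_n).
s=0.000000, y=-0.240000: f=-0.023616 → y ← -0.240000 + 0.47·(-0.023616) = -0.251100
s=0.470000, y=-0.251100: f=0.444149 → y ← -0.251100 + 0.47·0.444149 = -0.042349
s=0.940000, y=-0.042349: f=0.939265 → y ← -0.042349 + 0.47·0.939265 = 0.399105
s=1.410000, y=0.399105: f=1.344693 → y ← 0.399105 + 0.47·1.344693 = 1.031111
y(1.88) ≈ 1.0311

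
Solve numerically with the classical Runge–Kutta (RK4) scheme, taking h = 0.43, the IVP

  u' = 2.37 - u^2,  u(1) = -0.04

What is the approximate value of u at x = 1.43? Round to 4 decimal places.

0.8635

RK4: k1 = f(x_n, u_n); k2 = f(x_n + h/2, u_n + (h/2)·k1); k3 = f(x_n + h/2, u_n + (h/2)·k2); k4 = f(x_n + h, u_n + h·k3); u_{n+1} = u_n + (h/6)·(k1 + 2k2 + 2k3 + k4).
x=1.000000, u=-0.040000:
  k1 = f(1.000000, -0.040000) = 2.368400
  k2 = f(1.215000, 0.469206) = 2.149846
  k3 = f(1.215000, 0.422217) = 2.191733
  k4 = f(1.430000, 0.902445) = 1.555593
  u ← -0.040000 + (0.43/6)·(k1 + 2k2 + 2k3 + k4) = 0.863512
u(1.43) ≈ 0.8635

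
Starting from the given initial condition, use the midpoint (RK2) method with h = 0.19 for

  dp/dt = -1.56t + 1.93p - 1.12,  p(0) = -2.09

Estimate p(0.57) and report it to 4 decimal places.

-7.6481

Midpoint: k1 = f(t_n, p_n); k2 = f(t_n + h/2, p_n + (h/2)·k1); p_{n+1} = p_n + h·k2.
t=0.000000, p=-2.090000:
  k1 = f(0.000000, -2.090000) = -5.153700
  k2 = f(0.095000, -2.579601) = -6.246831
  p ← -2.090000 + 0.19·(-6.246831) = -3.276898
t=0.190000, p=-3.276898:
  k1 = f(0.190000, -3.276898) = -7.740813
  k2 = f(0.285000, -4.012275) = -9.308291
  p ← -3.276898 + 0.19·(-9.308291) = -5.045473
t=0.380000, p=-5.045473:
  k1 = f(0.380000, -5.045473) = -11.450563
  k2 = f(0.475000, -6.133277) = -13.698224
  p ← -5.045473 + 0.19·(-13.698224) = -7.648136
p(0.57) ≈ -7.6481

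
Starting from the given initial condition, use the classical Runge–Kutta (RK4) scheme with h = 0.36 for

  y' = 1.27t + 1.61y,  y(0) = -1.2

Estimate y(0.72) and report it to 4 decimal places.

-3.3196

RK4: k1 = f(t_n, y_n); k2 = f(t_n + h/2, y_n + (h/2)·k1); k3 = f(t_n + h/2, y_n + (h/2)·k2); k4 = f(t_n + h, y_n + h·k3); y_{n+1} = y_n + (h/6)·(k1 + 2k2 + 2k3 + k4).
t=0.000000, y=-1.200000:
  k1 = f(0.000000, -1.200000) = -1.932000
  k2 = f(0.180000, -1.547760) = -2.263294
  k3 = f(0.180000, -1.607393) = -2.359302
  k4 = f(0.360000, -2.049349) = -2.842252
  y ← -1.200000 + (0.36/6)·(k1 + 2k2 + 2k3 + k4) = -2.041167
t=0.360000, y=-2.041167:
  k1 = f(0.360000, -2.041167) = -2.829078
  k2 = f(0.540000, -2.550401) = -3.420345
  k3 = f(0.540000, -2.656829) = -3.591694
  k4 = f(0.720000, -3.334177) = -4.453624
  y ← -2.041167 + (0.36/6)·(k1 + 2k2 + 2k3 + k4) = -3.319574
y(0.72) ≈ -3.3196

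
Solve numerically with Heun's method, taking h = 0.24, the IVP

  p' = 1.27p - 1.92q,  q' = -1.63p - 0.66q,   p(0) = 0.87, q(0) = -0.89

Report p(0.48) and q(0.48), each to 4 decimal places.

Heun on (p,q): k1 = f(s_n, state_n); k2 = f(s_n + h, state_n + h·k1); state_{n+1} = state_n + (h/2)·(k1 + k2).
0.000000: (0.870000, -0.890000)
  k1 = (2.813700, -0.830700)
  predictor → (1.545288, -1.089368)
  k2 = (4.054102, -1.799837)
  → (1.694136, -1.205664)
0.240000: (1.694136, -1.205664)
  k1 = (4.466429, -1.965704)
  predictor → (2.766079, -1.677433)
  k2 = (6.733592, -3.401603)
  → (3.038139, -1.849741)
(p(0.48), q(0.48)) ≈ (3.0381, -1.8497)

3.0381, -1.8497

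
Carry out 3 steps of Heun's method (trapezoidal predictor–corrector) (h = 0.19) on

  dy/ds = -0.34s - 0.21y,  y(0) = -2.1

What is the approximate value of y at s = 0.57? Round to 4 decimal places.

-1.9165

Heun: k1 = f(s_n, y_n); k2 = f(s_n + h, y_n + h·k1); y_{n+1} = y_n + (h/2)·(k1 + k2).
s=0.000000, y=-2.100000:
  k1 = f(0.000000, -2.100000) = 0.441000
  k2 = f(0.190000, -2.016210) = 0.358804
  y ← -2.100000 + (0.19/2)·(0.441000 + 0.358804) = -2.024019
s=0.190000, y=-2.024019:
  k1 = f(0.190000, -2.024019) = 0.360444
  k2 = f(0.380000, -1.955534) = 0.281462
  y ← -2.024019 + (0.19/2)·(0.360444 + 0.281462) = -1.963038
s=0.380000, y=-1.963038:
  k1 = f(0.380000, -1.963038) = 0.283038
  k2 = f(0.570000, -1.909260) = 0.207145
  y ← -1.963038 + (0.19/2)·(0.283038 + 0.207145) = -1.916470
y(0.57) ≈ -1.9165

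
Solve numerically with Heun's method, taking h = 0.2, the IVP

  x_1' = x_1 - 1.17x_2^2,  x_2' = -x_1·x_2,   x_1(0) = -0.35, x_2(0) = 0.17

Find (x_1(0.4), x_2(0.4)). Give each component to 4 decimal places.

Heun on (x_1,x_2): k1 = f(t_n, state_n); k2 = f(t_n + h, state_n + h·k1); state_{n+1} = state_n + (h/2)·(k1 + k2).
0.000000: (-0.350000, 0.170000)
  k1 = (-0.383813, 0.059500)
  predictor → (-0.426763, 0.181900)
  k2 = (-0.465475, 0.077628)
  → (-0.434929, 0.183713)
0.200000: (-0.434929, 0.183713)
  k1 = (-0.474417, 0.079902)
  predictor → (-0.529812, 0.199693)
  k2 = (-0.576469, 0.105800)
  → (-0.540017, 0.202283)
(x_1(0.4), x_2(0.4)) ≈ (-0.5400, 0.2023)

-0.5400, 0.2023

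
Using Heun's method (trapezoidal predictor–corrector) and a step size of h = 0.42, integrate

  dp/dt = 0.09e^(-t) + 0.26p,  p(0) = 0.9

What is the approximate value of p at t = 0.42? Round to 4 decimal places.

1.0370

Heun: k1 = f(t_n, p_n); k2 = f(t_n + h, p_n + h·k1); p_{n+1} = p_n + (h/2)·(k1 + k2).
t=0.000000, p=0.900000:
  k1 = f(0.000000, 0.900000) = 0.324000
  k2 = f(0.420000, 1.036080) = 0.328515
  p ← 0.900000 + (0.42/2)·(0.324000 + 0.328515) = 1.037028
p(0.42) ≈ 1.0370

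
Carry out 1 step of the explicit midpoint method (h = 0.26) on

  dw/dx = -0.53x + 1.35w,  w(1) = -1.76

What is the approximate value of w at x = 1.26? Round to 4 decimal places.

-2.6661

Midpoint: k1 = f(x_n, w_n); k2 = f(x_n + h/2, w_n + (h/2)·k1); w_{n+1} = w_n + h·k2.
x=1.000000, w=-1.760000:
  k1 = f(1.000000, -1.760000) = -2.906000
  k2 = f(1.130000, -2.137780) = -3.484903
  w ← -1.760000 + 0.26·(-3.484903) = -2.666075
w(1.26) ≈ -2.6661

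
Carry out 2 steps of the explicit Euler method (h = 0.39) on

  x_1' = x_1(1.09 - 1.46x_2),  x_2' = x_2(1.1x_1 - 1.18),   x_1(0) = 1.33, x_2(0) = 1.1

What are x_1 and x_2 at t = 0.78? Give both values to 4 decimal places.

Euler on (x_1,x_2): x_1_{n+1} = x_1_n + h·x_1', x_2_{n+1} = x_2_n + h·x_2'.
0.000000: (1.330000, 1.100000); f=(-0.686280, 0.311300) → (1.062351, 1.221407)
0.390000: (1.062351, 1.221407); f=(-0.736479, -0.013941) → (0.775124, 1.215970)
(x_1(0.78), x_2(0.78)) ≈ (0.7751, 1.2160)

0.7751, 1.2160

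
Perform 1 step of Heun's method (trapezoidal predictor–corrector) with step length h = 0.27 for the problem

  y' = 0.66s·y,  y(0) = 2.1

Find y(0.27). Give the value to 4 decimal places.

Heun: k1 = f(s_n, y_n); k2 = f(s_n + h, y_n + h·k1); y_{n+1} = y_n + (h/2)·(k1 + k2).
s=0.000000, y=2.100000:
  k1 = f(0.000000, 2.100000) = 0.000000
  k2 = f(0.270000, 2.100000) = 0.374220
  y ← 2.100000 + (0.27/2)·(0.000000 + 0.374220) = 2.150520
y(0.27) ≈ 2.1505

2.1505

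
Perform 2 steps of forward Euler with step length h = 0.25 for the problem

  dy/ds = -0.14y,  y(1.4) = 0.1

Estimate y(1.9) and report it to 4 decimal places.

0.0931

Euler: y_{n+1} = y_n + h·f(s_n, y_n).
s=1.400000, y=0.100000: f=-0.014000 → y ← 0.100000 + 0.25·(-0.014000) = 0.096500
s=1.650000, y=0.096500: f=-0.013510 → y ← 0.096500 + 0.25·(-0.013510) = 0.093122
y(1.9) ≈ 0.0931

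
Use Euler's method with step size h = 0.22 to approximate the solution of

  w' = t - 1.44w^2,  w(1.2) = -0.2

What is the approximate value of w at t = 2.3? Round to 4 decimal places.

1.1192

Euler: w_{n+1} = w_n + h·f(t_n, w_n).
t=1.200000, w=-0.200000: f=1.142400 → w ← -0.200000 + 0.22·1.142400 = 0.051328
t=1.420000, w=0.051328: f=1.416206 → w ← 0.051328 + 0.22·1.416206 = 0.362893
t=1.640000, w=0.362893: f=1.450364 → w ← 0.362893 + 0.22·1.450364 = 0.681973
t=1.860000, w=0.681973: f=1.190274 → w ← 0.681973 + 0.22·1.190274 = 0.943834
t=2.080000, w=0.943834: f=0.797216 → w ← 0.943834 + 0.22·0.797216 = 1.119221
w(2.3) ≈ 1.1192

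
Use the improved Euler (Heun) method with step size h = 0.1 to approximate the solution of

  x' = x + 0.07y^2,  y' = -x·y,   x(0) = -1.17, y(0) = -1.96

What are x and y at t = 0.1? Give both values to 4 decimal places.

Heun on (x,y): k1 = f(t_n, state_n); k2 = f(t_n + h, state_n + h·k1); state_{n+1} = state_n + (h/2)·(k1 + k2).
0.000000: (-1.170000, -1.960000)
  k1 = (-0.901088, -2.293200)
  predictor → (-1.260109, -2.189320)
  k2 = (-0.924590, -2.758781)
  → (-1.261284, -2.212599)
(x(0.1), y(0.1)) ≈ (-1.2613, -2.2126)

-1.2613, -2.2126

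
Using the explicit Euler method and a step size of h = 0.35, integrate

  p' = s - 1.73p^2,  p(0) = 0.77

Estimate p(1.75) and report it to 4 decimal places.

0.8983

Euler: p_{n+1} = p_n + h·f(s_n, p_n).
s=0.000000, p=0.770000: f=-1.025717 → p ← 0.770000 + 0.35·(-1.025717) = 0.410999
s=0.350000, p=0.410999: f=0.057768 → p ← 0.410999 + 0.35·0.057768 = 0.431218
s=0.700000, p=0.431218: f=0.378309 → p ← 0.431218 + 0.35·0.378309 = 0.563626
s=1.050000, p=0.563626: f=0.500424 → p ← 0.563626 + 0.35·0.500424 = 0.738774
s=1.400000, p=0.738774: f=0.455788 → p ← 0.738774 + 0.35·0.455788 = 0.898300
p(1.75) ≈ 0.8983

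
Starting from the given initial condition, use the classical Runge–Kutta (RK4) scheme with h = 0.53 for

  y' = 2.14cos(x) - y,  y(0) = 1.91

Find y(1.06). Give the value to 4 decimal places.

1.7470

RK4: k1 = f(x_n, y_n); k2 = f(x_n + h/2, y_n + (h/2)·k1); k3 = f(x_n + h/2, y_n + (h/2)·k2); k4 = f(x_n + h, y_n + h·k3); y_{n+1} = y_n + (h/6)·(k1 + 2k2 + 2k3 + k4).
x=0.000000, y=1.910000:
  k1 = f(0.000000, 1.910000) = 0.230000
  k2 = f(0.265000, 1.970950) = 0.094348
  k3 = f(0.265000, 1.935002) = 0.130296
  k4 = f(0.530000, 1.979057) = -0.132650
  y ← 1.910000 + (0.53/6)·(k1 + 2k2 + 2k3 + k4) = 1.958286
x=0.530000, y=1.958286:
  k1 = f(0.530000, 1.958286) = -0.111879
  k2 = f(0.795000, 1.928638) = -0.430029
  k3 = f(0.795000, 1.844329) = -0.345719
  k4 = f(1.060000, 1.775055) = -0.728869
  y ← 1.958286 + (0.53/6)·(k1 + 2k2 + 2k3 + k4) = 1.746971
y(1.06) ≈ 1.7470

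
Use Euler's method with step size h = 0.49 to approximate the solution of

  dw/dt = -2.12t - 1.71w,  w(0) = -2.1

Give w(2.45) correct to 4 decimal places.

Euler: w_{n+1} = w_n + h·f(t_n, w_n).
t=0.000000, w=-2.100000: f=3.591000 → w ← -2.100000 + 0.49·3.591000 = -0.340410
t=0.490000, w=-0.340410: f=-0.456699 → w ← -0.340410 + 0.49·(-0.456699) = -0.564192
t=0.980000, w=-0.564192: f=-1.112831 → w ← -0.564192 + 0.49·(-1.112831) = -1.109480
t=1.470000, w=-1.109480: f=-1.219190 → w ← -1.109480 + 0.49·(-1.219190) = -1.706883
t=1.960000, w=-1.706883: f=-1.236431 → w ← -1.706883 + 0.49·(-1.236431) = -2.312734
w(2.45) ≈ -2.3127

-2.3127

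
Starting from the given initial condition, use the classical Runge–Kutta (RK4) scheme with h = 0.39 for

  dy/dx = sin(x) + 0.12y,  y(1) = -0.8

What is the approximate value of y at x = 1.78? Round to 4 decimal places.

-0.0953

RK4: k1 = f(x_n, y_n); k2 = f(x_n + h/2, y_n + (h/2)·k1); k3 = f(x_n + h/2, y_n + (h/2)·k2); k4 = f(x_n + h, y_n + h·k3); y_{n+1} = y_n + (h/6)·(k1 + 2k2 + 2k3 + k4).
x=1.000000, y=-0.800000:
  k1 = f(1.000000, -0.800000) = 0.745471
  k2 = f(1.195000, -0.654633) = 0.851660
  k3 = f(1.195000, -0.633926) = 0.854144
  k4 = f(1.390000, -0.466884) = 0.927675
  y ← -0.800000 + (0.39/6)·(k1 + 2k2 + 2k3 + k4) = -0.469491
x=1.390000, y=-0.469491:
  k1 = f(1.390000, -0.469491) = 0.927362
  k2 = f(1.585000, -0.288655) = 0.965260
  k3 = f(1.585000, -0.281265) = 0.966147
  k4 = f(1.780000, -0.092694) = 0.967073
  y ← -0.469491 + (0.39/6)·(k1 + 2k2 + 2k3 + k4) = -0.095270
y(1.78) ≈ -0.0953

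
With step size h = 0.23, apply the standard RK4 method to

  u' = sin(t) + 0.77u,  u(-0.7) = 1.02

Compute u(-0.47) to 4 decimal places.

RK4: k1 = f(t_n, u_n); k2 = f(t_n + h/2, u_n + (h/2)·k1); k3 = f(t_n + h/2, u_n + (h/2)·k2); k4 = f(t_n + h, u_n + h·k3); u_{n+1} = u_n + (h/6)·(k1 + 2k2 + 2k3 + k4).
t=-0.700000, u=1.020000:
  k1 = f(-0.700000, 1.020000) = 0.141182
  k2 = f(-0.585000, 1.036236) = 0.245702
  k3 = f(-0.585000, 1.048256) = 0.254958
  k4 = f(-0.470000, 1.078640) = 0.377667
  u ← 1.020000 + (0.23/6)·(k1 + 2k2 + 2k3 + k4) = 1.078273
u(-0.47) ≈ 1.0783

1.0783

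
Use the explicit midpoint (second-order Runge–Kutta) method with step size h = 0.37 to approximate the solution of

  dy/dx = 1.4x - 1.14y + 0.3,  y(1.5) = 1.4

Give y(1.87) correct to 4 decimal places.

1.7306

Midpoint: k1 = f(x_n, y_n); k2 = f(x_n + h/2, y_n + (h/2)·k1); y_{n+1} = y_n + h·k2.
x=1.500000, y=1.400000:
  k1 = f(1.500000, 1.400000) = 0.804000
  k2 = f(1.685000, 1.548740) = 0.893436
  y ← 1.400000 + 0.37·0.893436 = 1.730571
y(1.87) ≈ 1.7306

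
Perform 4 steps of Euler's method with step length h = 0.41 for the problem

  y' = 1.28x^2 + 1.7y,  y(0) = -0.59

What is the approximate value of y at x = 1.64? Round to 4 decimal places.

-3.2462

Euler: y_{n+1} = y_n + h·f(x_n, y_n).
x=0.000000, y=-0.590000: f=-1.003000 → y ← -0.590000 + 0.41·(-1.003000) = -1.001230
x=0.410000, y=-1.001230: f=-1.486923 → y ← -1.001230 + 0.41·(-1.486923) = -1.610868
x=0.820000, y=-1.610868: f=-1.877804 → y ← -1.610868 + 0.41·(-1.877804) = -2.380768
x=1.230000, y=-2.380768: f=-2.110794 → y ← -2.380768 + 0.41·(-2.110794) = -3.246194
y(1.64) ≈ -3.2462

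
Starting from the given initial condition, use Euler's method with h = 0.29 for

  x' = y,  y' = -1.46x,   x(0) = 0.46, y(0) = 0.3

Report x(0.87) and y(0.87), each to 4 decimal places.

0.5409, -0.3709

Euler on (x,y): x_{n+1} = x_n + h·x', y_{n+1} = y_n + h·y'.
0.000000: (0.460000, 0.300000); f=(0.300000, -0.671600) → (0.547000, 0.105236)
0.290000: (0.547000, 0.105236); f=(0.105236, -0.798620) → (0.577518, -0.126364)
0.580000: (0.577518, -0.126364); f=(-0.126364, -0.843177) → (0.540873, -0.370885)
(x(0.87), y(0.87)) ≈ (0.5409, -0.3709)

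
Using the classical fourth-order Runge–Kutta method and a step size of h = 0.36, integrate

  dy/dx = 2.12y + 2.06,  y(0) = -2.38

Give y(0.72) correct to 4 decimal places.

-7.4372

RK4: k1 = f(x_n, y_n); k2 = f(x_n + h/2, y_n + (h/2)·k1); k3 = f(x_n + h/2, y_n + (h/2)·k2); k4 = f(x_n + h, y_n + h·k3); y_{n+1} = y_n + (h/6)·(k1 + 2k2 + 2k3 + k4).
x=0.000000, y=-2.380000:
  k1 = f(0.000000, -2.380000) = -2.985600
  k2 = f(0.180000, -2.917408) = -4.124905
  k3 = f(0.180000, -3.122483) = -4.559664
  k4 = f(0.360000, -4.021479) = -6.465535
  y ← -2.380000 + (0.36/6)·(k1 + 2k2 + 2k3 + k4) = -3.989216
x=0.360000, y=-3.989216:
  k1 = f(0.360000, -3.989216) = -6.397139
  k2 = f(0.540000, -5.140701) = -8.838287
  k3 = f(0.540000, -5.580108) = -9.769829
  k4 = f(0.720000, -7.506355) = -13.853472
  y ← -3.989216 + (0.36/6)·(k1 + 2k2 + 2k3 + k4) = -7.437227
y(0.72) ≈ -7.4372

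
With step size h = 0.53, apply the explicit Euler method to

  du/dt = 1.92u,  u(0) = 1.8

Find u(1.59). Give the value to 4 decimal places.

14.7835

Euler: u_{n+1} = u_n + h·f(t_n, u_n).
t=0.000000, u=1.800000: f=3.456000 → u ← 1.800000 + 0.53·3.456000 = 3.631680
t=0.530000, u=3.631680: f=6.972826 → u ← 3.631680 + 0.53·6.972826 = 7.327278
t=1.060000, u=7.327278: f=14.068373 → u ← 7.327278 + 0.53·14.068373 = 14.783515
u(1.59) ≈ 14.7835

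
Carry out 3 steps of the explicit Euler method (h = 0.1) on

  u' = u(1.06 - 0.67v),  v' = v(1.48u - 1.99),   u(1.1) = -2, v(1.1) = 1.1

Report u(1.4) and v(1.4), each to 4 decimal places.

-2.3998, 0.1306

Euler on (u,v): u_{n+1} = u_n + h·u', v_{n+1} = v_n + h·v'.
1.100000: (-2.000000, 1.100000); f=(-0.646000, -5.445000) → (-2.064600, 0.555500)
1.200000: (-2.064600, 0.555500); f=(-1.420063, -2.802835) → (-2.206606, 0.275216)
1.300000: (-2.206606, 0.275216); f=(-1.932115, -1.446477) → (-2.399818, 0.130569)
(u(1.4), v(1.4)) ≈ (-2.3998, 0.1306)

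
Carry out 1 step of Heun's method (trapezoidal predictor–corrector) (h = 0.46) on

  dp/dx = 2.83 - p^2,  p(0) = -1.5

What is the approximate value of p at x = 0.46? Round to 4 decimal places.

Heun: k1 = f(x_n, p_n); k2 = f(x_n + h, p_n + h·k1); p_{n+1} = p_n + (h/2)·(k1 + k2).
x=0.000000, p=-1.500000:
  k1 = f(0.000000, -1.500000) = 0.580000
  k2 = f(0.460000, -1.233200) = 1.309218
  p ← -1.500000 + (0.46/2)·(0.580000 + 1.309218) = -1.065480
p(0.46) ≈ -1.0655

-1.0655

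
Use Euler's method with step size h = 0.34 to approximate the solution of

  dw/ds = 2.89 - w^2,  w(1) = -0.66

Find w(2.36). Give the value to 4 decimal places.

1.7027

Euler: w_{n+1} = w_n + h·f(s_n, w_n).
s=1.000000, w=-0.660000: f=2.454400 → w ← -0.660000 + 0.34·2.454400 = 0.174496
s=1.340000, w=0.174496: f=2.859551 → w ← 0.174496 + 0.34·2.859551 = 1.146743
s=1.680000, w=1.146743: f=1.574980 → w ← 1.146743 + 0.34·1.574980 = 1.682236
s=2.020000, w=1.682236: f=0.060081 → w ← 1.682236 + 0.34·0.060081 = 1.702664
w(2.36) ≈ 1.7027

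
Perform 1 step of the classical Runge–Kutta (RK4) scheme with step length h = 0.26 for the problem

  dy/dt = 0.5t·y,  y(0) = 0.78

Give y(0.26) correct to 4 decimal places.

0.7933

RK4: k1 = f(t_n, y_n); k2 = f(t_n + h/2, y_n + (h/2)·k1); k3 = f(t_n + h/2, y_n + (h/2)·k2); k4 = f(t_n + h, y_n + h·k3); y_{n+1} = y_n + (h/6)·(k1 + 2k2 + 2k3 + k4).
t=0.000000, y=0.780000:
  k1 = f(0.000000, 0.780000) = 0.000000
  k2 = f(0.130000, 0.780000) = 0.050700
  k3 = f(0.130000, 0.786591) = 0.051128
  k4 = f(0.260000, 0.793293) = 0.103128
  y ← 0.780000 + (0.26/6)·(k1 + 2k2 + 2k3 + k4) = 0.793294
y(0.26) ≈ 0.7933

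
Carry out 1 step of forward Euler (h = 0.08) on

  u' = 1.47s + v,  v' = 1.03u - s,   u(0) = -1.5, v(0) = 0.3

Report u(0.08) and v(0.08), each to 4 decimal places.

Euler on (u,v): u_{n+1} = u_n + h·u', v_{n+1} = v_n + h·v'.
0.000000: (-1.500000, 0.300000); f=(0.300000, -1.545000) → (-1.476000, 0.176400)
(u(0.08), v(0.08)) ≈ (-1.4760, 0.1764)

-1.4760, 0.1764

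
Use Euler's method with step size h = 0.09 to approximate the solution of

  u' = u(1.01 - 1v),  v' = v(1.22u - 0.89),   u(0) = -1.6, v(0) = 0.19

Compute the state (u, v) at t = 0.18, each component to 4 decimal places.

-1.8524, 0.1034

Euler on (u,v): u_{n+1} = u_n + h·u', v_{n+1} = v_n + h·v'.
0.000000: (-1.600000, 0.190000); f=(-1.312000, -0.539980) → (-1.718080, 0.141402)
0.090000: (-1.718080, 0.141402); f=(-1.492321, -0.422234) → (-1.852389, 0.103401)
(u(0.18), v(0.18)) ≈ (-1.8524, 0.1034)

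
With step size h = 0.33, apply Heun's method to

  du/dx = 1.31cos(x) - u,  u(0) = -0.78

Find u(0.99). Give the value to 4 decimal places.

0.3427

Heun: k1 = f(x_n, u_n); k2 = f(x_n + h, u_n + h·k1); u_{n+1} = u_n + (h/2)·(k1 + k2).
x=0.000000, u=-0.780000:
  k1 = f(0.000000, -0.780000) = 2.090000
  k2 = f(0.330000, -0.090300) = 1.329615
  u ← -0.780000 + (0.33/2)·(2.090000 + 1.329615) = -0.215763
x=0.330000, u=-0.215763:
  k1 = f(0.330000, -0.215763) = 1.455079
  k2 = f(0.660000, 0.264413) = 0.770477
  u ← -0.215763 + (0.33/2)·(1.455079 + 0.770477) = 0.151453
x=0.660000, u=0.151453:
  k1 = f(0.660000, 0.151453) = 0.883437
  k2 = f(0.990000, 0.442987) = 0.275796
  u ← 0.151453 + (0.33/2)·(0.883437 + 0.275796) = 0.342727
u(0.99) ≈ 0.3427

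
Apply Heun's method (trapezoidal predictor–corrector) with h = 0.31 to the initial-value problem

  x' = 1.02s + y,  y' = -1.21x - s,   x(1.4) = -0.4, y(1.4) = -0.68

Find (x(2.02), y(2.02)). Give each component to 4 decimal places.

0.0267, -1.6125

Heun on (x,y): k1 = f(s_n, state_n); k2 = f(s_n + h, state_n + h·k1); state_{n+1} = state_n + (h/2)·(k1 + k2).
1.400000: (-0.400000, -0.680000)
  k1 = (0.748000, -0.916000)
  predictor → (-0.168120, -0.963960)
  k2 = (0.780240, -1.506575)
  → (-0.163123, -1.055499)
1.710000: (-0.163123, -1.055499)
  k1 = (0.688701, -1.512621)
  predictor → (0.050374, -1.524412)
  k2 = (0.535988, -2.080953)
  → (0.026704, -1.612503)
(x(2.02), y(2.02)) ≈ (0.0267, -1.6125)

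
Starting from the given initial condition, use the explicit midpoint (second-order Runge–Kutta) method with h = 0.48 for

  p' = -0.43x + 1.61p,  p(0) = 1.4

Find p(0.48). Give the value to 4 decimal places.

2.8504

Midpoint: k1 = f(x_n, p_n); k2 = f(x_n + h/2, p_n + (h/2)·k1); p_{n+1} = p_n + h·k2.
x=0.000000, p=1.400000:
  k1 = f(0.000000, 1.400000) = 2.254000
  k2 = f(0.240000, 1.940960) = 3.021746
  p ← 1.400000 + 0.48·3.021746 = 2.850438
p(0.48) ≈ 2.8504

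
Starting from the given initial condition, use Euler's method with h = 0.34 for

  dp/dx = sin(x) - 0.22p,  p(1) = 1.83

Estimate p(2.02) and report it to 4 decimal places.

Euler: p_{n+1} = p_n + h·f(x_n, p_n).
x=1.000000, p=1.830000: f=0.438871 → p ← 1.830000 + 0.34·0.438871 = 1.979216
x=1.340000, p=1.979216: f=0.538057 → p ← 1.979216 + 0.34·0.538057 = 2.162156
x=1.680000, p=2.162156: f=0.518369 → p ← 2.162156 + 0.34·0.518369 = 2.338401
p(2.02) ≈ 2.3384

2.3384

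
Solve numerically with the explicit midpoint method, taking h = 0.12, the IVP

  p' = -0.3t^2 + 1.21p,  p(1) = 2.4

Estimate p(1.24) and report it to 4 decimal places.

Midpoint: k1 = f(t_n, p_n); k2 = f(t_n + h/2, p_n + (h/2)·k1); p_{n+1} = p_n + h·k2.
t=1.000000, p=2.400000:
  k1 = f(1.000000, 2.400000) = 2.604000
  k2 = f(1.060000, 2.556240) = 2.755970
  p ← 2.400000 + 0.12·2.755970 = 2.730716
t=1.120000, p=2.730716:
  k1 = f(1.120000, 2.730716) = 2.927847
  k2 = f(1.180000, 2.906387) = 3.099009
  p ← 2.730716 + 0.12·3.099009 = 3.102597
p(1.24) ≈ 3.1026

3.1026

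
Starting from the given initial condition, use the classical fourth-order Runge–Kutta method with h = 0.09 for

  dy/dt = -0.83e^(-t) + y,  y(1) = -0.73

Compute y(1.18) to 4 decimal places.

RK4: k1 = f(t_n, y_n); k2 = f(t_n + h/2, y_n + (h/2)·k1); k3 = f(t_n + h/2, y_n + (h/2)·k2); k4 = f(t_n + h, y_n + h·k3); y_{n+1} = y_n + (h/6)·(k1 + 2k2 + 2k3 + k4).
t=1.000000, y=-0.730000:
  k1 = f(1.000000, -0.730000) = -1.035340
  k2 = f(1.045000, -0.776590) = -1.068495
  k3 = f(1.045000, -0.778082) = -1.069986
  k4 = f(1.090000, -0.826299) = -1.105358
  y ← -0.730000 + (0.09/6)·(k1 + 2k2 + 2k3 + k4) = -0.826265
t=1.090000, y=-0.826265:
  k1 = f(1.090000, -0.826265) = -1.105325
  k2 = f(1.135000, -0.876005) = -1.142785
  k3 = f(1.135000, -0.877690) = -1.144471
  k4 = f(1.180000, -0.929267) = -1.184309
  y ← -0.826265 + (0.09/6)·(k1 + 2k2 + 2k3 + k4) = -0.929227
y(1.18) ≈ -0.9292

-0.9292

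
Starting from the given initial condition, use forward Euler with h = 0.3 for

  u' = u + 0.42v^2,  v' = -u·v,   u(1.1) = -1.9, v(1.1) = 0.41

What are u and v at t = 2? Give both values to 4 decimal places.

Euler on (u,v): u_{n+1} = u_n + h·u', v_{n+1} = v_n + h·v'.
1.100000: (-1.900000, 0.410000); f=(-1.829398, 0.779000) → (-2.448819, 0.643700)
1.400000: (-2.448819, 0.643700); f=(-2.274793, 1.576305) → (-3.131257, 1.116592)
1.700000: (-3.131257, 1.116592); f=(-2.607611, 3.496335) → (-3.913540, 2.165492)
(u(2), v(2)) ≈ (-3.9135, 2.1655)

-3.9135, 2.1655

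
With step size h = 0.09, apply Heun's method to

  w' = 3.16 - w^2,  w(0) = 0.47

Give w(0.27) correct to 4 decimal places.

1.1256

Heun: k1 = f(t_n, w_n); k2 = f(t_n + h, w_n + h·k1); w_{n+1} = w_n + (h/2)·(k1 + k2).
t=0.000000, w=0.470000:
  k1 = f(0.000000, 0.470000) = 2.939100
  k2 = f(0.090000, 0.734519) = 2.620482
  w ← 0.470000 + (0.09/2)·(2.939100 + 2.620482) = 0.720181
t=0.090000, w=0.720181:
  k1 = f(0.090000, 0.720181) = 2.641339
  k2 = f(0.180000, 0.957902) = 2.242424
  w ← 0.720181 + (0.09/2)·(2.641339 + 2.242424) = 0.939951
t=0.180000, w=0.939951:
  k1 = f(0.180000, 0.939951) = 2.276493
  k2 = f(0.270000, 1.144835) = 1.849353
  w ← 0.939951 + (0.09/2)·(2.276493 + 1.849353) = 1.125614
w(0.27) ≈ 1.1256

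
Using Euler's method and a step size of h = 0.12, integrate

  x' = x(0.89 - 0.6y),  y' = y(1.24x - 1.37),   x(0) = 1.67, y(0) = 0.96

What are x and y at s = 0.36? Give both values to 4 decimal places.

Euler on (x,y): x_{n+1} = x_n + h·x', y_{n+1} = y_n + h·y'.
0.000000: (1.670000, 0.960000); f=(0.524380, 0.672768) → (1.732926, 1.040732)
0.120000: (1.732926, 1.040732); f=(0.460197, 0.810551) → (1.788149, 1.137998)
0.240000: (1.788149, 1.137998); f=(0.370506, 0.964232) → (1.832610, 1.253706)
(x(0.36), y(0.36)) ≈ (1.8326, 1.2537)

1.8326, 1.2537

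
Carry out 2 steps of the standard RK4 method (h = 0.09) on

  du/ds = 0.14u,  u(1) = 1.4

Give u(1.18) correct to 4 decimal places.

1.4357

RK4: k1 = f(s_n, u_n); k2 = f(s_n + h/2, u_n + (h/2)·k1); k3 = f(s_n + h/2, u_n + (h/2)·k2); k4 = f(s_n + h, u_n + h·k3); u_{n+1} = u_n + (h/6)·(k1 + 2k2 + 2k3 + k4).
s=1.000000, u=1.400000:
  k1 = f(1.000000, 1.400000) = 0.196000
  k2 = f(1.045000, 1.408820) = 0.197235
  k3 = f(1.045000, 1.408876) = 0.197243
  k4 = f(1.090000, 1.417752) = 0.198485
  u ← 1.400000 + (0.09/6)·(k1 + 2k2 + 2k3 + k4) = 1.417752
s=1.090000, u=1.417752:
  k1 = f(1.090000, 1.417752) = 0.198485
  k2 = f(1.135000, 1.426683) = 0.199736
  k3 = f(1.135000, 1.426740) = 0.199744
  k4 = f(1.180000, 1.435729) = 0.201002
  u ← 1.417752 + (0.09/6)·(k1 + 2k2 + 2k3 + k4) = 1.435728
u(1.18) ≈ 1.4357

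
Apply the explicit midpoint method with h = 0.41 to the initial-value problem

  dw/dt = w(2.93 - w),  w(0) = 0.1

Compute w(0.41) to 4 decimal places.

Midpoint: k1 = f(t_n, w_n); k2 = f(t_n + h/2, w_n + (h/2)·k1); w_{n+1} = w_n + h·k2.
t=0.000000, w=0.100000:
  k1 = f(0.000000, 0.100000) = 0.283000
  k2 = f(0.205000, 0.158015) = 0.438015
  w ← 0.100000 + 0.41·0.438015 = 0.279586
w(0.41) ≈ 0.2796

0.2796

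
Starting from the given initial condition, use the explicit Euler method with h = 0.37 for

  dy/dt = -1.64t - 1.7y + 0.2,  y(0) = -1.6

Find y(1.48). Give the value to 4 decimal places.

-0.7859

Euler: y_{n+1} = y_n + h·f(t_n, y_n).
t=0.000000, y=-1.600000: f=2.920000 → y ← -1.600000 + 0.37·2.920000 = -0.519600
t=0.370000, y=-0.519600: f=0.476520 → y ← -0.519600 + 0.37·0.476520 = -0.343288
t=0.740000, y=-0.343288: f=-0.430011 → y ← -0.343288 + 0.37·(-0.430011) = -0.502392
t=1.110000, y=-0.502392: f=-0.766334 → y ← -0.502392 + 0.37·(-0.766334) = -0.785935
y(1.48) ≈ -0.7859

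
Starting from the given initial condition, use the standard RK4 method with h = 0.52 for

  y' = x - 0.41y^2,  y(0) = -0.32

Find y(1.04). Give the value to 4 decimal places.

RK4: k1 = f(x_n, y_n); k2 = f(x_n + h/2, y_n + (h/2)·k1); k3 = f(x_n + h/2, y_n + (h/2)·k2); k4 = f(x_n + h, y_n + h·k3); y_{n+1} = y_n + (h/6)·(k1 + 2k2 + 2k3 + k4).
x=0.000000, y=-0.320000:
  k1 = f(0.000000, -0.320000) = -0.041984
  k2 = f(0.260000, -0.330916) = 0.215103
  k3 = f(0.260000, -0.264073) = 0.231409
  k4 = f(0.520000, -0.199667) = 0.503654
  y ← -0.320000 + (0.52/6)·(k1 + 2k2 + 2k3 + k4) = -0.202593
x=0.520000, y=-0.202593:
  k1 = f(0.520000, -0.202593) = 0.503172
  k2 = f(0.780000, -0.071769) = 0.777888
  k3 = f(0.780000, -0.000342) = 0.780000
  k4 = f(1.040000, 0.203007) = 1.023103
  y ← -0.202593 + (0.52/6)·(k1 + 2k2 + 2k3 + k4) = 0.199718
y(1.04) ≈ 0.1997

0.1997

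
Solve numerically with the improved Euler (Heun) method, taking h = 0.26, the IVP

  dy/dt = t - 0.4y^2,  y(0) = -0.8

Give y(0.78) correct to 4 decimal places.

-0.7047

Heun: k1 = f(t_n, y_n); k2 = f(t_n + h, y_n + h·k1); y_{n+1} = y_n + (h/2)·(k1 + k2).
t=0.000000, y=-0.800000:
  k1 = f(0.000000, -0.800000) = -0.256000
  k2 = f(0.260000, -0.866560) = -0.040370
  y ← -0.800000 + (0.26/2)·(-0.256000 + (-0.040370)) = -0.838528
t=0.260000, y=-0.838528:
  k1 = f(0.260000, -0.838528) = -0.021252
  k2 = f(0.520000, -0.844054) = 0.235029
  y ← -0.838528 + (0.26/2)·(-0.021252 + 0.235029) = -0.810737
t=0.520000, y=-0.810737:
  k1 = f(0.520000, -0.810737) = 0.257082
  k2 = f(0.780000, -0.743896) = 0.558648
  y ← -0.810737 + (0.26/2)·(0.257082 + 0.558648) = -0.704692
y(0.78) ≈ -0.7047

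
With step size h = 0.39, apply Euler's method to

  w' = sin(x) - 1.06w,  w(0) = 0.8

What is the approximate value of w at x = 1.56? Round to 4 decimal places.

Euler: w_{n+1} = w_n + h·f(x_n, w_n).
x=0.000000, w=0.800000: f=-0.848000 → w ← 0.800000 + 0.39·(-0.848000) = 0.469280
x=0.390000, w=0.469280: f=-0.117248 → w ← 0.469280 + 0.39·(-0.117248) = 0.423553
x=0.780000, w=0.423553: f=0.254313 → w ← 0.423553 + 0.39·0.254313 = 0.522735
x=1.170000, w=0.522735: f=0.366651 → w ← 0.522735 + 0.39·0.366651 = 0.665729
w(1.56) ≈ 0.6657

0.6657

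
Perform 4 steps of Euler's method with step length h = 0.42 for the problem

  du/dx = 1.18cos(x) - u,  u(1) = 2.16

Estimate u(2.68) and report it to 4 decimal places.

-0.0699

Euler: u_{n+1} = u_n + h·f(x_n, u_n).
x=1.000000, u=2.160000: f=-1.522443 → u ← 2.160000 + 0.42·(-1.522443) = 1.520574
x=1.420000, u=1.520574: f=-1.343308 → u ← 1.520574 + 0.42·(-1.343308) = 0.956385
x=1.840000, u=0.956385: f=-1.270222 → u ← 0.956385 + 0.42·(-1.270222) = 0.422891
x=2.260000, u=0.422891: f=-1.173280 → u ← 0.422891 + 0.42·(-1.173280) = -0.069886
u(2.68) ≈ -0.0699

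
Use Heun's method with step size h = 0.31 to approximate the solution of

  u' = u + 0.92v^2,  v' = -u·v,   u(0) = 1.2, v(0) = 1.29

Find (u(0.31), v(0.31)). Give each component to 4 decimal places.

2.0341, 0.7931

Heun on (u,v): k1 = f(x_n, state_n); k2 = f(x_n + h, state_n + h·k1); state_{n+1} = state_n + (h/2)·(k1 + k2).
0.000000: (1.200000, 1.290000)
  k1 = (2.730972, -1.548000)
  predictor → (2.046601, 0.810120)
  k2 = (2.650392, -1.657993)
  → (2.034111, 0.793071)
(u(0.31), v(0.31)) ≈ (2.0341, 0.7931)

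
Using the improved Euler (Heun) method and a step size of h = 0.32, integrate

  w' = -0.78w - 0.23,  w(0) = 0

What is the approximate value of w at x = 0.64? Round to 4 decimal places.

Heun: k1 = f(x_n, w_n); k2 = f(x_n + h, w_n + h·k1); w_{n+1} = w_n + (h/2)·(k1 + k2).
x=0.000000, w=0.000000:
  k1 = f(0.000000, 0.000000) = -0.230000
  k2 = f(0.320000, -0.073600) = -0.172592
  w ← 0.000000 + (0.32/2)·(-0.230000 + (-0.172592)) = -0.064415
x=0.320000, w=-0.064415:
  k1 = f(0.320000, -0.064415) = -0.179757
  k2 = f(0.640000, -0.121937) = -0.134889
  w ← -0.064415 + (0.32/2)·(-0.179757 + (-0.134889)) = -0.114758
w(0.64) ≈ -0.1148

-0.1148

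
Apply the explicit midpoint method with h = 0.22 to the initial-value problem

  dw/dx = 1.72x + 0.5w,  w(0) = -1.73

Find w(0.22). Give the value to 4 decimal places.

-1.8891

Midpoint: k1 = f(x_n, w_n); k2 = f(x_n + h/2, w_n + (h/2)·k1); w_{n+1} = w_n + h·k2.
x=0.000000, w=-1.730000:
  k1 = f(0.000000, -1.730000) = -0.865000
  k2 = f(0.110000, -1.825150) = -0.723375
  w ← -1.730000 + 0.22·(-0.723375) = -1.889142
w(0.22) ≈ -1.8891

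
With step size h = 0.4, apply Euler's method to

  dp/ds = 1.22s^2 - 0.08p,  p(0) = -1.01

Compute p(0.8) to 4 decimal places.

Euler: p_{n+1} = p_n + h·f(s_n, p_n).
s=0.000000, p=-1.010000: f=0.080800 → p ← -1.010000 + 0.4·0.080800 = -0.977680
s=0.400000, p=-0.977680: f=0.273414 → p ← -0.977680 + 0.4·0.273414 = -0.868314
p(0.8) ≈ -0.8683

-0.8683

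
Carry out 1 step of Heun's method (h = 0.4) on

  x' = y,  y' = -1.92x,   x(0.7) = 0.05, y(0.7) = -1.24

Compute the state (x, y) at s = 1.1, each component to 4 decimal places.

-0.4537, -1.0879

Heun on (x,y): k1 = f(s_n, state_n); k2 = f(s_n + h, state_n + h·k1); state_{n+1} = state_n + (h/2)·(k1 + k2).
0.700000: (0.050000, -1.240000)
  k1 = (-1.240000, -0.096000)
  predictor → (-0.446000, -1.278400)
  k2 = (-1.278400, 0.856320)
  → (-0.453680, -1.087936)
(x(1.1), y(1.1)) ≈ (-0.4537, -1.0879)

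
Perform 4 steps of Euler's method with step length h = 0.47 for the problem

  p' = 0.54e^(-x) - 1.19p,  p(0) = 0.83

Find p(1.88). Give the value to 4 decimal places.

Euler: p_{n+1} = p_n + h·f(x_n, p_n).
x=0.000000, p=0.830000: f=-0.447700 → p ← 0.830000 + 0.47·(-0.447700) = 0.619581
x=0.470000, p=0.619581: f=-0.399800 → p ← 0.619581 + 0.47·(-0.399800) = 0.431675
x=0.940000, p=0.431675: f=-0.302754 → p ← 0.431675 + 0.47·(-0.302754) = 0.289380
x=1.410000, p=0.289380: f=-0.212525 → p ← 0.289380 + 0.47·(-0.212525) = 0.189494
p(1.88) ≈ 0.1895

0.1895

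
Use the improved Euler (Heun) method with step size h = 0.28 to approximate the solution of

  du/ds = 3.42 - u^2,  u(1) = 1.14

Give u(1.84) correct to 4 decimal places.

1.7609

Heun: k1 = f(s_n, u_n); k2 = f(s_n + h, u_n + h·k1); u_{n+1} = u_n + (h/2)·(k1 + k2).
s=1.000000, u=1.140000:
  k1 = f(1.000000, 1.140000) = 2.120400
  k2 = f(1.280000, 1.733712) = 0.414243
  u ← 1.140000 + (0.28/2)·(2.120400 + 0.414243) = 1.494850
s=1.280000, u=1.494850:
  k1 = f(1.280000, 1.494850) = 1.185424
  k2 = f(1.560000, 1.826769) = 0.082917
  u ← 1.494850 + (0.28/2)·(1.185424 + 0.082917) = 1.672418
s=1.560000, u=1.672418:
  k1 = f(1.560000, 1.672418) = 0.623019
  k2 = f(1.840000, 1.846863) = 0.009097
  u ← 1.672418 + (0.28/2)·(0.623019 + 0.009097) = 1.760914
u(1.84) ≈ 1.7609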